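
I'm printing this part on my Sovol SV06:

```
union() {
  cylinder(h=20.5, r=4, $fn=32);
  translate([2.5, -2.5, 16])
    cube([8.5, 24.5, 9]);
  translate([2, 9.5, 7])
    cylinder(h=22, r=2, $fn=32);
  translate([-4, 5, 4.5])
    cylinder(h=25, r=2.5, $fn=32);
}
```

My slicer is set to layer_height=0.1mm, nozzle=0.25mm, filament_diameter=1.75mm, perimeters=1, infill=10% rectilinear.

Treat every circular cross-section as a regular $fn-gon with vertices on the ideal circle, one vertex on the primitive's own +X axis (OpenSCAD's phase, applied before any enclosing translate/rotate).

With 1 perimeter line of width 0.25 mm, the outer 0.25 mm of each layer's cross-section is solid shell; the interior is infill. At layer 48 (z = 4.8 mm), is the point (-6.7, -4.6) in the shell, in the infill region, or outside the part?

outside

At z = 4.8 mm: the r=4 cylinder gives a regular 32-gon of circumradius 4 (constant along its height); the cube at (2.5, -2.5) is not intersected at this z (z outside [16, 25]); the cylinder at (2, 9.5) is absent (z outside [7, 29]); the r=2.5 cylinder at (-4, 5) gives a regular 32-gon of circumradius 2.5 (constant along its height); Merging all regions: the regions partially overlap (shared area 0.05 mm²), so overlapping operands fuse into one piece — 1 connected region. Overall, the cross-section is a single solid region. The nearest boundary edge runs (-2.83, -2.83)→(-3.33, -2.22); distance from the point to it = 4.13 mm. The point is not inside any of the regions above, so it lies outside the cross-section (4.13 mm from the nearest boundary).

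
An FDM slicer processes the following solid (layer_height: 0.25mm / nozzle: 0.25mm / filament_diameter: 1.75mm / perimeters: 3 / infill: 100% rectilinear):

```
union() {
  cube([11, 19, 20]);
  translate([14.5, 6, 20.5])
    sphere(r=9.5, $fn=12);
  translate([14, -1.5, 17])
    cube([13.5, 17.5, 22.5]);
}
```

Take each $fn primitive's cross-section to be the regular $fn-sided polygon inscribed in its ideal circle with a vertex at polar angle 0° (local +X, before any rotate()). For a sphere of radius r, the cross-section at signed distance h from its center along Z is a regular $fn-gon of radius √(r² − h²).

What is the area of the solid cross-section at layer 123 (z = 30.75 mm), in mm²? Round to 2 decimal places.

At z = 30.75 mm: the cube is not intersected at this z (z outside [0, 20]); the sphere at (14.5, 6) is not intersected at this z (|z−center|=10.250 > r=9.5); the cube at (14, -1.5) is present — its section is the full 13.5×17.5 rectangle (area 236.25 mm²); Merging all regions: only the 13.5×17.5 cube at (14, -1.5) is present, so the union is just that shape — area = 236.25 mm². Overall, the cross-section is a single solid region. Net area = 236.25 mm².

236.25 mm²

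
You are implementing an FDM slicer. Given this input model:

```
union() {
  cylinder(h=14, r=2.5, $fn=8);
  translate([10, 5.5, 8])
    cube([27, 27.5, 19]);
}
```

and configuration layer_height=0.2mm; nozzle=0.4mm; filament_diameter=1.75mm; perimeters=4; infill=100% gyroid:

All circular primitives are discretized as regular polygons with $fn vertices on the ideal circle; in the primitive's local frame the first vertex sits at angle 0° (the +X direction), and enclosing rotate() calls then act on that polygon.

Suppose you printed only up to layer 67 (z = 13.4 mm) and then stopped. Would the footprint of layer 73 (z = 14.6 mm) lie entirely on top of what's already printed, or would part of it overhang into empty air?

entirely on top

Compare the two slices. At z = 13.4: the r=2.5 cylinder contributes a regular 8-gon of circumradius 2.5 (area = (8/2)·2.500²·sin(360°/8) = 17.68 mm²); the cube at (10, 5.5) (footprint 27×27.5) is included at this height (area 742.50 mm²); Taking the union: the 2 present regions are separate (no shared area or edge), so areas and boundary lengths simply add and each stays a separate island — area = 760.18 mm². At z = 14.6: the cylinder is not intersected at this z (z outside [0, 14]); the 27×27.5 cube at (10, 5.5) contributes its full rectangle (area 742.50 mm²); Merging all regions: only the 27×27.5 cube at (10, 5.5) is present, so the union is just that shape — area = 742.50 mm². Checking containment: the cross-section at z = 14.6 is a subset of the cross-section at z = 13.4.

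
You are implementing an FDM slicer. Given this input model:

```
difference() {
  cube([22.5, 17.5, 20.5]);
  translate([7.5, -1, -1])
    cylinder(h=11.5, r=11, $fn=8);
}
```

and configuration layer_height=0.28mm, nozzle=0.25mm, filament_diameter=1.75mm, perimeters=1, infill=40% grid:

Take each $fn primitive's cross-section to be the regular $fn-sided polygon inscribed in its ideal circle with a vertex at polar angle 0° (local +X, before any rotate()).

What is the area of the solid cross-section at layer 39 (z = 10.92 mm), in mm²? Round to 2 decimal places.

393.75 mm²

At z = 10.92 mm: the cube is present — its section is the full 22.5×17.5 rectangle (area 393.75 mm²); the cylinder at (7.5, -1) is absent (z outside [-1, 10.5]); Subtracting the remaining from the first: none of the subtracted shapes is present at this height, so the 22.5×17.5 cube is unchanged — area = 393.75 mm². Overall, the cross-section is a single solid region. Net area = 393.75 mm².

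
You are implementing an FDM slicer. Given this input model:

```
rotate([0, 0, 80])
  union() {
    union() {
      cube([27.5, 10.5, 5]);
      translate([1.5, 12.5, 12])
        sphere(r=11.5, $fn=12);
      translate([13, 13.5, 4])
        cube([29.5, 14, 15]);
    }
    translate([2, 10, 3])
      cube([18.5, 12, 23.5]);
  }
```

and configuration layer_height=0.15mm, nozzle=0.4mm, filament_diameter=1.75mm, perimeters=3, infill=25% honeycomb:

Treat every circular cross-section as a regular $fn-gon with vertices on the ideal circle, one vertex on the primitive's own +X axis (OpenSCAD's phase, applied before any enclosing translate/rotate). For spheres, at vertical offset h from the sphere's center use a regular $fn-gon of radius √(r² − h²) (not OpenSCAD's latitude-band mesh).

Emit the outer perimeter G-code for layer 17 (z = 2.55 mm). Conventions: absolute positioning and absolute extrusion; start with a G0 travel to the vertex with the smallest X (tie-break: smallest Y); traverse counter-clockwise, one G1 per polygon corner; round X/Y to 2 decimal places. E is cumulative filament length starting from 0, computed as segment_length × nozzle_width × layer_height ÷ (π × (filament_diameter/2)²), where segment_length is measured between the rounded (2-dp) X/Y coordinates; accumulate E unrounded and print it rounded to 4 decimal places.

G0 X-18.50 Y4.79 Z2.55
G1 X-18.21 Y1.41 E0.0846
G1 X-16.26 Y-1.37 E0.1693
G1 X-13.19 Y-2.81 E0.2539
G1 X-9.81 Y-2.51 E0.3386
G1 X-7.03 Y-0.56 E0.4233
G1 X-6.25 Y1.10 E0.4690
G1 X0.00 Y0.00 E0.6273
G1 X4.78 Y27.08 E1.3133
G1 X-5.57 Y28.91 E1.5755
G1 X-9.04 Y9.23 E2.0740
G1 X-10.91 Y10.10 E2.1254
G1 X-14.29 Y9.81 E2.2100
G1 X-17.07 Y7.86 E2.2947
G1 X-18.50 Y4.79 E2.3792

At z = 2.55 mm: the cube (footprint 27.5×10.5) is included at this height; the r=11.5 sphere at (1.5, 12.5) slices to a regular 12-gon of circumradius 6.553 (√(r²−h²) with h=9.45 from center); the cube at (13, 13.5) is not intersected at this z (z outside [4, 19]); Merging all regions: the regions partially overlap (shared area 26.17 mm²), so overlapping operands fuse into one piece — 1 connected region; the cube at (2, 10) does not reach this height (z outside [3, 26.5]); Taking the union: only the result so far is present, so the union is just that shape — 1 connected region; (rotated 80° about Z; rotation is an isometry so areas/perimeters/island counts are preserved). The outline is a single polygon with 14 vertices. Extrusion per mm of travel: 0.4 × 0.15 / (π × 0.875²) = 0.024945. Accumulating E over each segment gives final E = 2.3792.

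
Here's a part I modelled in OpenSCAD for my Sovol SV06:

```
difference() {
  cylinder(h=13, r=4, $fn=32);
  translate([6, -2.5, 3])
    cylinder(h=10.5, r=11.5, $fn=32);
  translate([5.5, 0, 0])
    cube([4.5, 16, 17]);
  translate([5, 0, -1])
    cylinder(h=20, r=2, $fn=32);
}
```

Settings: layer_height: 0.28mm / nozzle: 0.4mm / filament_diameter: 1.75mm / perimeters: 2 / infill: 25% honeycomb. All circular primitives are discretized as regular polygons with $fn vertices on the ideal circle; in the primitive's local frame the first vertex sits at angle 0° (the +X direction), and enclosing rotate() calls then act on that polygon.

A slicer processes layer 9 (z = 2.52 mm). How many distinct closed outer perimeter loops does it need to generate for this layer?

At z = 2.52 mm: the cylinder: section is a regular 32-gon, circumradius r=4; the cylinder at (6, -2.5) is absent (z outside [3, 13.5]); the cube at (5.5, 0) is present — its section is the full 4.5×16 rectangle; the cylinder at (5, 0): section is a regular 32-gon, circumradius r=2; Subtracting the remaining from the first: starting from the r=4 cylinder, the 4.5×16 cube at (5.5, 0) misses the remaining region (no effect); the r=2 cylinder at (5, 0) partially overlaps it — only the 2.03 mm² overlap (of its 12.49 mm²) is removed, clipping the outline — 1 connected region. The result has 1 disconnected region.

1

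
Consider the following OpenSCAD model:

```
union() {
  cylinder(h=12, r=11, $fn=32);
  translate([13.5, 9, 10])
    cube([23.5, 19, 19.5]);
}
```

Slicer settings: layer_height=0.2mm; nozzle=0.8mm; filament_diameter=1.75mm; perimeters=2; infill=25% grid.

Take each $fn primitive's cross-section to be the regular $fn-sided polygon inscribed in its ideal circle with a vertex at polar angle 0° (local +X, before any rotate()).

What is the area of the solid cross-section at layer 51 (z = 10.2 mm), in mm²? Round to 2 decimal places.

At z = 10.2 mm: the r=11 cylinder contributes a regular 32-gon of circumradius 11 (area = (32/2)·11.000²·sin(360°/32) = 377.69 mm²); the cube at (13.5, 9) (footprint 23.5×19) is included at this height (area 446.50 mm²); Merging all regions: the 2 present regions are separate (no shared area or edge), so areas and boundary lengths simply add and each stays a separate island — area = 824.19 mm². Overall, the cross-section has 2 separate islands. Net area = 824.19 mm².

824.19 mm²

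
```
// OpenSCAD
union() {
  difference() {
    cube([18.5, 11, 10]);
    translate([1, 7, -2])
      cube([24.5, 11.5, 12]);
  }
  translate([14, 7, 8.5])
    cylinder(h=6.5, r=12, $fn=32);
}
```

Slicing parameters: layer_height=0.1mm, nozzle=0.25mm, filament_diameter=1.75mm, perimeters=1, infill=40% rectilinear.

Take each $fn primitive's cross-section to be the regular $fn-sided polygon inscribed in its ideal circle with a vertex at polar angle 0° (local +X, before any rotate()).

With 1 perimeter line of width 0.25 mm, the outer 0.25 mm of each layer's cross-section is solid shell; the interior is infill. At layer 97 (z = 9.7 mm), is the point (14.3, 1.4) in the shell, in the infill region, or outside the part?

infill

At z = 9.7 mm: the 18.5×11 cube contributes its full rectangle; the cube at (1, 7) is present — its section is the full 24.5×11.5 rectangle; After the difference (first − rest): starting from the 18.5×11 cube, the 24.5×11.5 cube at (1, 7) partially overlaps it — only the 70.00 mm² overlap (of its 281.75 mm²) is removed, clipping the outline — 1 connected region; the r=12 cylinder at (14, 7) contributes a regular 32-gon of circumradius 12; Combining (union): the regions partially overlap (shared area 110.18 mm²), so overlapping operands fuse into one piece — 1 connected region. Overall, the cross-section is a single solid region. The nearest boundary edge runs (16.34, -4.77)→(14.00, -5.00); distance from the point to it = 6.34 mm. The point is inside the cross-section and 6.34 mm from the nearest boundary — more than the 0.25 mm shell width (1 × 0.25), so it's in the infill interior.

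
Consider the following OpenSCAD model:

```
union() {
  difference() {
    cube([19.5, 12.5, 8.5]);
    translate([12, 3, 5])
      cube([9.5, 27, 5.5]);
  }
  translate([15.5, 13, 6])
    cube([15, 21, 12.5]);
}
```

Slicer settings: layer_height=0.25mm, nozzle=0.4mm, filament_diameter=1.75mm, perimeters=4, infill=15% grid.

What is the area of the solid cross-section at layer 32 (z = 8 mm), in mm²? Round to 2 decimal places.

At z = 8 mm: the 19.5×12.5 cube contributes its full rectangle (area 243.75 mm²); the cube at (12, 3) (footprint 9.5×27) is included at this height (area 256.50 mm²); Taking the first minus the rest: starting from the 19.5×12.5 cube (243.75 mm²), the 9.5×27 cube at (12, 3) partially overlaps it — only the 71.25 mm² overlap (of its 256.50 mm²) is removed, clipping the outline — area = 172.50 mm²; the 15×21 cube at (15.5, 13) contributes its full rectangle (area 315.00 mm²); Combining (union): the 2 present regions are separate (no shared area or edge), so areas and boundary lengths simply add and each stays a separate island — area = 487.50 mm². Overall, the cross-section has 2 separate islands. Net area = 487.50 mm².

487.50 mm²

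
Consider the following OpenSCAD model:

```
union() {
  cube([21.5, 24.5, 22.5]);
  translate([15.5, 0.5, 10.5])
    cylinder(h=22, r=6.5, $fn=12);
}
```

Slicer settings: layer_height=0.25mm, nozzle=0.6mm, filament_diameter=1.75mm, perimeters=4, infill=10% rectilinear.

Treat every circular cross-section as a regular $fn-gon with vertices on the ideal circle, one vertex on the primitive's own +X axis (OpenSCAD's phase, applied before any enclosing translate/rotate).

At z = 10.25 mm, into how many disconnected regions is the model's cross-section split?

At z = 10.25 mm: the cube is present — its section is the full 21.5×24.5 rectangle; the cylinder at (15.5, 0.5) does not reach this height (z outside [10.5, 32.5]); Combining (union): only the 21.5×24.5 cube is present, so the union is just that shape — 1 connected region. The result has 1 disconnected region.

1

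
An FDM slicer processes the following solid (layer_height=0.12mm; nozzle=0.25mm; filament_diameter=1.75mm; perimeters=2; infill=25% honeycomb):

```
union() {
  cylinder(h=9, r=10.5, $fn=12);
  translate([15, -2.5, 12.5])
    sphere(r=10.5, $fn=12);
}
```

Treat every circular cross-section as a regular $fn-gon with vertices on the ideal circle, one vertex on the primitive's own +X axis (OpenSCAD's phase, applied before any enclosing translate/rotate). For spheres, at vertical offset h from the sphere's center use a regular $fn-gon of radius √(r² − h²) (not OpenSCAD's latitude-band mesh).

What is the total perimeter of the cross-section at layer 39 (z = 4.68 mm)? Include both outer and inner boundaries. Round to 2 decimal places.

At z = 4.68 mm: the r=10.5 cylinder gives a regular 12-gon of circumradius 10.5 (constant along its height) (perimeter = 2·12·10.500·sin(180°/12) = 65.22 mm); the r=10.5 sphere at (15, -2.5) contributes a regular 12-gon of circumradius √(10.5²−7.82²) = 7.007 (perimeter = 2·12·7.007·sin(180°/12) = 43.52 mm); Taking the union: the regions partially overlap (shared area 9.91 mm²), so the edge portions inside another operand are dropped and the merged outline is re-measured after clipping — boundary = 92.59 mm. Overall, the cross-section is a single solid region. Total boundary length (outer) = 92.59 mm.

92.59 mm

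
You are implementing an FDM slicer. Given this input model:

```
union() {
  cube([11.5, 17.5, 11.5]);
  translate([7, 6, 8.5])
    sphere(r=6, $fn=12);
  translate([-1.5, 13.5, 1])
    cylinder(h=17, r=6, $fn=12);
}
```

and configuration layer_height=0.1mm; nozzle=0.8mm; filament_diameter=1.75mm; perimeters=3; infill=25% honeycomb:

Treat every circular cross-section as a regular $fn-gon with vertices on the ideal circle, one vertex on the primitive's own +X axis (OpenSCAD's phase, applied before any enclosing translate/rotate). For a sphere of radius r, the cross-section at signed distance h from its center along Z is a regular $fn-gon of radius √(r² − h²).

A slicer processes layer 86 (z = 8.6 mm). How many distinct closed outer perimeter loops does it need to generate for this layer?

At z = 8.6 mm: the cube is present — its section is the full 11.5×17.5 rectangle; the sphere at (7, 6): section is a regular 12-gon, circumradius = √(r²−h²) = √(6²−0.1²) = 5.999; the cylinder at (-1.5, 13.5): section is a regular 12-gon, circumradius r=6; Merging all regions: the regions partially overlap (shared area 134.70 mm²), so overlapping operands fuse into one piece — 1 connected region. The result has 1 disconnected region.

1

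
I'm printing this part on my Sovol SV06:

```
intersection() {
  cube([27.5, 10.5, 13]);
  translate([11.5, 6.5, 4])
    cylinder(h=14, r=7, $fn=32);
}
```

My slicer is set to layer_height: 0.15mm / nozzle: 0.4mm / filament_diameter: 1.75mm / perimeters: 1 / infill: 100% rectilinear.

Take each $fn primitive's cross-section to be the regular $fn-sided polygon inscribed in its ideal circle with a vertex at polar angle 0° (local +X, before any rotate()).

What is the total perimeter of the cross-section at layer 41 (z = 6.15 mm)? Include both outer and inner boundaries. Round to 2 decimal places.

At z = 6.15 mm: the cube is present — its section is the full 27.5×10.5 rectangle (perimeter 76.00 mm); the cylinder at (11.5, 6.5): section is a regular 32-gon, circumradius r=7 (perimeter = 2·32·7.000·sin(180°/32) = 43.91 mm); Taking the intersection: the r=7 cylinder at (11.5, 6.5) partially overlaps the 27.5×10.5 cube; clipping to the common part keeps 127.45 mm² — boundary = 41.81 mm. Overall, the cross-section is a single solid region. Total boundary length (outer) = 41.81 mm.

41.81 mm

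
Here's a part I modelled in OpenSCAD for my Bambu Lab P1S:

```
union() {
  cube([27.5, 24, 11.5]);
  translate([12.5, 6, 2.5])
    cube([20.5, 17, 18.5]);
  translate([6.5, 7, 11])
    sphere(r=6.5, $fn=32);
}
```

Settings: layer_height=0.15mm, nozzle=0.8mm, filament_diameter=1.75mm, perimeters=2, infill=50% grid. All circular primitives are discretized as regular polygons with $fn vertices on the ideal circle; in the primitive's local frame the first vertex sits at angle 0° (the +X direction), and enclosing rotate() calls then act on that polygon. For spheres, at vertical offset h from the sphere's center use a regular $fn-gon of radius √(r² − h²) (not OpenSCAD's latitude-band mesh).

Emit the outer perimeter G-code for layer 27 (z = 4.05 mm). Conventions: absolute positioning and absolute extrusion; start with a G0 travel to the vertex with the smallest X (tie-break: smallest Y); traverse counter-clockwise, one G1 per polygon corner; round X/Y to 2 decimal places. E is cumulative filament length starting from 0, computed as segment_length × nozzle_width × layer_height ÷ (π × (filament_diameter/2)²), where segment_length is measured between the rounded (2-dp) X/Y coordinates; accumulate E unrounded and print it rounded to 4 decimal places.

At z = 4.05 mm: the cube is present — its section is the full 27.5×24 rectangle; the cube at (12.5, 6) is present — its section is the full 20.5×17 rectangle; the sphere at (6.5, 7) is absent (|z−center|=6.950 > r=6.5); Combining (union): the regions partially overlap (shared area 255.00 mm²), so overlapping operands fuse into one piece — 1 connected region. The outline is a single polygon with 8 vertices. Extrusion per mm of travel: 0.8 × 0.15 / (π × 0.875²) = 0.049890. Accumulating E over each segment gives final E = 5.6875.

G0 X0.00 Y0.00 Z4.05
G1 X27.50 Y0.00 E1.3720
G1 X27.50 Y6.00 E1.6713
G1 X33.00 Y6.00 E1.9457
G1 X33.00 Y23.00 E2.7939
G1 X27.50 Y23.00 E3.0682
G1 X27.50 Y24.00 E3.1181
G1 X0.00 Y24.00 E4.4901
G1 X0.00 Y0.00 E5.6875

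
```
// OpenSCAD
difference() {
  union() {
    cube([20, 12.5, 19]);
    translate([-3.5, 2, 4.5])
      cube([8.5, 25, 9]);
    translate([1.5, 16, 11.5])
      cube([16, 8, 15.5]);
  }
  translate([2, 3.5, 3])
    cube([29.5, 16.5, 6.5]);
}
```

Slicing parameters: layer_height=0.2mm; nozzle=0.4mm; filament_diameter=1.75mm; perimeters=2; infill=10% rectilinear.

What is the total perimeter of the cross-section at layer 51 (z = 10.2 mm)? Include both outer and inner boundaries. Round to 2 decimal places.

At z = 10.2 mm: the cube is present — its section is the full 20×12.5 rectangle (perimeter 65.00 mm); the 8.5×25 cube at (-3.5, 2) contributes its full rectangle (perimeter 67.00 mm); the cube at (1.5, 16) is absent (z outside [11.5, 27]); Combining (union): the regions partially overlap (shared area 52.50 mm²), so the edge portions inside another operand are dropped and the merged outline is re-measured after clipping — boundary = 101.00 mm; the cube at (2, 3.5) is not intersected at this z (z outside [3, 9.5]); Taking the first minus the rest: none of the subtracted shapes is present at this height, so that combined region is unchanged — boundary = 101.00 mm. Overall, the cross-section is a single solid region. Total boundary length (outer) = 101.00 mm.

101.00 mm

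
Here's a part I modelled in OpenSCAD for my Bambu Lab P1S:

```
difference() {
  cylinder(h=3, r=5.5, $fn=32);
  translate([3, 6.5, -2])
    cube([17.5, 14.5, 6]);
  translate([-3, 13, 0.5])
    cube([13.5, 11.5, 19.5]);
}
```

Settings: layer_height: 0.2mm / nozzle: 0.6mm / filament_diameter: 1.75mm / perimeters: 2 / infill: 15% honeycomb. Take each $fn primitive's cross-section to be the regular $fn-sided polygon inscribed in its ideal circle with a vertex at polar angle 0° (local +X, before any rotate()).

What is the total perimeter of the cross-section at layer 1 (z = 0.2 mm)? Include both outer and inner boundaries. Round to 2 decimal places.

At z = 0.2 mm: the cylinder: section is a regular 32-gon, circumradius r=5.5 (perimeter = 2·32·5.500·sin(180°/32) = 34.50 mm); the cube at (3, 6.5) (footprint 17.5×14.5) is included at this height (perimeter 64.00 mm); the cube at (-3, 13) is absent (z outside [0.5, 20]); Taking the first minus the rest: starting from the r=5.5 cylinder, the 17.5×14.5 cube at (3, 6.5) misses the remaining region (no effect) — boundary = 34.50 mm. Overall, the cross-section is a single solid region. Total boundary length (outer) = 34.50 mm.

34.50 mm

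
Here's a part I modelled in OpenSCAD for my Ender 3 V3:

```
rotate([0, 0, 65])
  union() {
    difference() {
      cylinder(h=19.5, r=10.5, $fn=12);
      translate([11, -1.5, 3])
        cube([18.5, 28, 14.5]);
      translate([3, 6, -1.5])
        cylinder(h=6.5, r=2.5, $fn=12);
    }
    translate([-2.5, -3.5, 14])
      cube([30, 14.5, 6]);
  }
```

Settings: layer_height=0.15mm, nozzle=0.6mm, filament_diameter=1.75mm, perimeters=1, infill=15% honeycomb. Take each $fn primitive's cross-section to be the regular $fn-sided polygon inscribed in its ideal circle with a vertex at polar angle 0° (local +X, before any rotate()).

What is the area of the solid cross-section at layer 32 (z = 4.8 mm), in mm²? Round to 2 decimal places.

At z = 4.8 mm: the cylinder: section is a regular 12-gon, circumradius r=10.5 (area = (12/2)·10.500²·sin(360°/12) = 330.75 mm²); the 18.5×28 cube at (11, -1.5) contributes its full rectangle (area 518.00 mm²); the r=2.5 cylinder at (3, 6) gives a regular 12-gon of circumradius 2.5 (constant along its height) (area = (12/2)·2.500²·sin(360°/12) = 18.75 mm²); Taking the first minus the rest: starting from the r=10.5 cylinder (330.75 mm²), the 18.5×28 cube at (11, -1.5) misses the remaining region (no effect); the r=2.5 cylinder at (3, 6) lies wholly inside it (removes its full 18.75 mm² and its 15.53 mm outline becomes a hole wall) — area = 312.00 mm²; the cube at (-2.5, -3.5) does not reach this height (z outside [14, 20]); Taking the union: only the result so far is present, so the union is just that shape — area = 312.00 mm²; (whole slice rotated 65° about Z — lengths, areas and connectivity unchanged). Overall, the cross-section is one region with 1 hole. Net area = 312.00 mm².

312.00 mm²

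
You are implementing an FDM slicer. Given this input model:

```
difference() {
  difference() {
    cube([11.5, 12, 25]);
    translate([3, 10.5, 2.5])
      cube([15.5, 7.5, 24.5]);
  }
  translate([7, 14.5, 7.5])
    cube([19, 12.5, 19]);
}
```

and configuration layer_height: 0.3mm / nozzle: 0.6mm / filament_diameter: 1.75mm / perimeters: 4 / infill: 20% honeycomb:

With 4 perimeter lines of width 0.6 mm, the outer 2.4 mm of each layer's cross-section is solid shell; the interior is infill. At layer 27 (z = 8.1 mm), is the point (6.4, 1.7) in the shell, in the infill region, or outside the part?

At z = 8.1 mm: the cube (footprint 11.5×12) is included at this height; the 15.5×7.5 cube at (3, 10.5) contributes its full rectangle; Taking the first minus the rest: starting from the 11.5×12 cube, the 15.5×7.5 cube at (3, 10.5) partially overlaps it — only the 12.75 mm² overlap (of its 116.25 mm²) is removed, clipping the outline — 1 connected region; the cube at (7, 14.5) is present — its section is the full 19×12.5 rectangle; After the difference (first − rest): starting from that combined region, the 19×12.5 cube at (7, 14.5) misses the remaining region (no effect) — 1 connected region. Overall, the cross-section is a single solid region. The nearest boundary edge runs (11.50, 0.00)→(0.00, 0.00); distance from the point to it = 1.70 mm. The point is inside the cross-section, 1.70 mm from the nearest boundary — within the 2.4 mm shell band (4 × 0.6).

shell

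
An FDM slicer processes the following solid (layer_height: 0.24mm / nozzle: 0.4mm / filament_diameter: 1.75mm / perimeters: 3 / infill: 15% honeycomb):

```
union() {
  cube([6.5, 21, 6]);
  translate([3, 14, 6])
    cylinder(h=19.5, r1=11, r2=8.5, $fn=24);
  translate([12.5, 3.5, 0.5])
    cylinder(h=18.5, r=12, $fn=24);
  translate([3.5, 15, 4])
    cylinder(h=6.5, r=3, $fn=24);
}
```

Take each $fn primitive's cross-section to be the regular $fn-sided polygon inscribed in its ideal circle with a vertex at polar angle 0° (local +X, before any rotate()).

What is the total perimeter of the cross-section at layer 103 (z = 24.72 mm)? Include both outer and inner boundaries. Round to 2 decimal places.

53.88 mm

At z = 24.72 mm: the cube does not reach this height (z outside [0, 6]); the cone at (3, 14) contributes a regular 24-gon of circumradius 8.600 (interpolated between r1=11 and r2=8.5 at t=0.960) (perimeter = 2·24·8.600·sin(180°/24) = 53.88 mm); the cylinder at (12.5, 3.5) does not reach this height (z outside [0.5, 19]); the cylinder at (3.5, 15) does not reach this height (z outside [4, 10.5]); Merging all regions: only the cone at (3, 14) is present, so the union is just that shape — boundary = 53.88 mm. Overall, the cross-section is a single solid region. Total boundary length (outer) = 53.88 mm.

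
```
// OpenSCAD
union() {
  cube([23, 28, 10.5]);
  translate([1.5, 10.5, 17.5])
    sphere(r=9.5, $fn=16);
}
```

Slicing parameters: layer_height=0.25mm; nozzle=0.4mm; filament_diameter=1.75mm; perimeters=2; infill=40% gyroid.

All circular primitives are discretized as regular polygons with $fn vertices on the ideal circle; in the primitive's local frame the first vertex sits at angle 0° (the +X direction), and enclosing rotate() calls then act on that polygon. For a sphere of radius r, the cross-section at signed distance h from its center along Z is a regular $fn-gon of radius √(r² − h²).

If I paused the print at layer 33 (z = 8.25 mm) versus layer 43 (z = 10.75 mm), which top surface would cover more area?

Layer 33 (z = 8.25): the 23×28 cube contributes its full rectangle (area 644.00 mm²); the sphere at (1.5, 10.5): section is a regular 16-gon, circumradius = √(r²−h²) = √(9.5²−9.25²) = 2.165 (area = (16/2)·2.165²·sin(360°/16) = 14.35 mm²); Taking the union: the regions partially overlap — summed areas 658.35 mm² minus the doubly-counted overlap 13.01 mm² gives 645.34 mm² — area = 645.34 mm². So its area = 645.34 mm². Layer 43 (z = 10.75): the cube is absent (z outside [0, 10.5]); the r=9.5 sphere at (1.5, 10.5) slices to a regular 16-gon of circumradius 6.685 (√(r²−h²) with h=6.75 from center) (area = (16/2)·6.685²·sin(360°/16) = 136.81 mm²); Taking the union: only the r=9.5 sphere at (1.5, 10.5) is present, so the union is just that shape — area = 136.81 mm². So its area = 136.81 mm². Layer 33 is larger (645.34 vs 136.81 mm²).

layer 33 (z = 8.25 mm)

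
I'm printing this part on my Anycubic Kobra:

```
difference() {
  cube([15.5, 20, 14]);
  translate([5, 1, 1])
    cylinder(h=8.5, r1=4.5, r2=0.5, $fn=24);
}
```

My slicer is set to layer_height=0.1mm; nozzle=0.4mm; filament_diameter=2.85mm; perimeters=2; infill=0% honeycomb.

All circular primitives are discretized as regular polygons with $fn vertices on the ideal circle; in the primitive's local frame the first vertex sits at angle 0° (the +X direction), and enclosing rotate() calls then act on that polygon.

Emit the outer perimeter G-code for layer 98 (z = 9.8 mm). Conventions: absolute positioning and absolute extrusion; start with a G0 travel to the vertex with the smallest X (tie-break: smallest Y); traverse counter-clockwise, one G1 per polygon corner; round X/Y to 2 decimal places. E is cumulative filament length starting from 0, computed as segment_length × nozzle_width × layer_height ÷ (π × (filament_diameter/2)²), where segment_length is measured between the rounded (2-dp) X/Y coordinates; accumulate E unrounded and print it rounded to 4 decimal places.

At z = 9.8 mm: the 15.5×20 cube contributes its full rectangle; the cone at (5, 1) is not intersected at this z (z outside [1, 9.5]); Taking the first minus the rest: none of the subtracted shapes is present at this height, so the 15.5×20 cube is unchanged — 1 connected region. The outline is a single polygon with 4 vertices. Extrusion per mm of travel: 0.4 × 0.1 / (π × 1.425²) = 0.006270. Accumulating E over each segment gives final E = 0.4452.

G0 X0.00 Y0.00 Z9.80
G1 X15.50 Y0.00 E0.0972
G1 X15.50 Y20.00 E0.2226
G1 X0.00 Y20.00 E0.3198
G1 X0.00 Y0.00 E0.4452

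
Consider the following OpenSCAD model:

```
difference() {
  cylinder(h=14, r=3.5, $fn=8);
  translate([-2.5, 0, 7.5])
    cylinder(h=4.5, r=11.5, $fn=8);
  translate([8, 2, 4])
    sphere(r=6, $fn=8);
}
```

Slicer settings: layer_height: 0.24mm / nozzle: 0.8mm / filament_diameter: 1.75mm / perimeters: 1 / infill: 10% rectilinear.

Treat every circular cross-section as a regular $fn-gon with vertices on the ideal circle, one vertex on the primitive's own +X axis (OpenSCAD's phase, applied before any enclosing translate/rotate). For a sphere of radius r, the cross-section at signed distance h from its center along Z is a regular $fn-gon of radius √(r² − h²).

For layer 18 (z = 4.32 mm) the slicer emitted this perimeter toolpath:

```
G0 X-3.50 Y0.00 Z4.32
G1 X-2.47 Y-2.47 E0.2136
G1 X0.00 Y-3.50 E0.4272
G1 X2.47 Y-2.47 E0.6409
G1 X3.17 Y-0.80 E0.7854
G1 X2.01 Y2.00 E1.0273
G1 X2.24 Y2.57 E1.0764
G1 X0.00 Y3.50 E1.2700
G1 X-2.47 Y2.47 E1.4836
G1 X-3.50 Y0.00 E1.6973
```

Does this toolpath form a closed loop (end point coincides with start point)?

yes

Start point (G0): (-3.50, 0.00). End point (last G1): the path returns to the start — closed.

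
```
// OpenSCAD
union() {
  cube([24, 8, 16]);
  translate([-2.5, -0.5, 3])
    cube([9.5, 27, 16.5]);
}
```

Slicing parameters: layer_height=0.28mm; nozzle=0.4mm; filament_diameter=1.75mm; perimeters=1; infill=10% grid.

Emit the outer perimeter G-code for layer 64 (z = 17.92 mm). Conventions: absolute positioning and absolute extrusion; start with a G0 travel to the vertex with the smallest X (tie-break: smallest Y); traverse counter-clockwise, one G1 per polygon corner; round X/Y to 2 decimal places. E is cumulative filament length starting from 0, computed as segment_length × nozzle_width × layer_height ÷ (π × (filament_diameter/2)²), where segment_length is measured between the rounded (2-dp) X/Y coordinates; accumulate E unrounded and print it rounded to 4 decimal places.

At z = 17.92 mm: the cube does not reach this height (z outside [0, 16]); the cube at (-2.5, -0.5) (footprint 9.5×27) is included at this height; Merging all regions: only the 9.5×27 cube at (-2.5, -0.5) is present, so the union is just that shape — 1 connected region. The outline is a single polygon with 4 vertices. Extrusion per mm of travel: 0.4 × 0.28 / (π × 0.875²) = 0.046564. Accumulating E over each segment gives final E = 3.3992.

G0 X-2.50 Y-0.50 Z17.92
G1 X7.00 Y-0.50 E0.4424
G1 X7.00 Y26.50 E1.6996
G1 X-2.50 Y26.50 E2.1420
G1 X-2.50 Y-0.50 E3.3992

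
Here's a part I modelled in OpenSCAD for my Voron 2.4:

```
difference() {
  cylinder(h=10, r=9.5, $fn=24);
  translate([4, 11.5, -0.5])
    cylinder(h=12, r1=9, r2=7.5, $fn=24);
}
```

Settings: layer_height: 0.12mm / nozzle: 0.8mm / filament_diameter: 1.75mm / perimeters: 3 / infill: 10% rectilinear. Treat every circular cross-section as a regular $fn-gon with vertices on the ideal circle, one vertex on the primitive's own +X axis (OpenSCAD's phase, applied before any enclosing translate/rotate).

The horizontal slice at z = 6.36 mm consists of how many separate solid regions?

At z = 6.36 mm: the r=9.5 cylinder gives a regular 24-gon of circumradius 9.5 (constant along its height); the cone at (4, 11.5) contributes a regular 24-gon of circumradius 8.143 (interpolated between r1=9 and r2=7.5 at t=0.572); After the difference (first − rest): starting from the r=9.5 cylinder, the cone at (4, 11.5) partially overlaps it — only the 46.56 mm² overlap (of its 205.92 mm²) is removed, clipping the outline — 1 connected region. The result has 1 disconnected region.

1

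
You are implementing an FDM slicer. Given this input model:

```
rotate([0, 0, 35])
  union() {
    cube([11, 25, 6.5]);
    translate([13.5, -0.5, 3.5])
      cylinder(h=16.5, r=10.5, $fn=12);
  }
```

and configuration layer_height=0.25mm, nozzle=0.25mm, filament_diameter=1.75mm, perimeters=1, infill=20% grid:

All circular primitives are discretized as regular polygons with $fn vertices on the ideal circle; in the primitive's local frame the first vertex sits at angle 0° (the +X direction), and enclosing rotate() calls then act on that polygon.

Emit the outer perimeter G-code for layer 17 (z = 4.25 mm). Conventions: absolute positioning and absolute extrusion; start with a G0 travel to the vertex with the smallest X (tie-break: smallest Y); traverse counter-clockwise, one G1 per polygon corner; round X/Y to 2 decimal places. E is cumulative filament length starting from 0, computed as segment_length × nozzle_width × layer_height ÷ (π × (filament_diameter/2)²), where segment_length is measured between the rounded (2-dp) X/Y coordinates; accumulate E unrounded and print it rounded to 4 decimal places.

At z = 4.25 mm: the 11×25 cube contributes its full rectangle; the r=10.5 cylinder at (13.5, -0.5) contributes a regular 12-gon of circumradius 10.5; Taking the union: the regions partially overlap (shared area 53.31 mm²), so overlapping operands fuse into one piece — 1 connected region; (rotated 35° about Z; rotation is an isometry so areas/perimeters/island counts are preserved). The outline is a single polygon with 15 vertices. Extrusion per mm of travel: 0.25 × 0.25 / (π × 0.875²) = 0.025984. Accumulating E over each segment gives final E = 2.7762.

G0 X-14.34 Y20.48 Z4.25
G1 X0.00 Y0.00 E0.6496
G1 X2.57 Y1.80 E0.7312
G1 X2.74 Y1.31 E0.7447
G1 X6.91 Y-2.18 E0.8860
G1 X12.26 Y-3.13 E1.0271
G1 X17.37 Y-1.27 E1.1684
G1 X20.86 Y2.90 E1.3097
G1 X21.81 Y8.25 E1.4509
G1 X19.95 Y13.36 E1.5922
G1 X15.78 Y16.85 E1.7335
G1 X10.43 Y17.79 E1.8747
G1 X5.32 Y15.93 E2.0160
G1 X3.66 Y13.95 E2.0831
G1 X-5.33 Y26.79 E2.4904
G1 X-14.34 Y20.48 E2.7762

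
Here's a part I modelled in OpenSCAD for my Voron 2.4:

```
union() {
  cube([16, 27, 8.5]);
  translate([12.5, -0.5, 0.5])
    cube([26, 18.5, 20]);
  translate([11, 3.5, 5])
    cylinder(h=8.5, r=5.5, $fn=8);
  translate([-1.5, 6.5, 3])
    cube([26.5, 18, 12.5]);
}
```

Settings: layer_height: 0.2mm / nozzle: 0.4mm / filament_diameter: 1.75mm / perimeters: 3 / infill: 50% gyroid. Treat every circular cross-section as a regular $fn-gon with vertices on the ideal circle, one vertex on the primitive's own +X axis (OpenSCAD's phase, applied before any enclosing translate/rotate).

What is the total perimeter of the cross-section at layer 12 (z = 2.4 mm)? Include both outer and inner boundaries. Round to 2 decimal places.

132.00 mm

At z = 2.4 mm: the cube is present — its section is the full 16×27 rectangle (perimeter 86.00 mm); the cube at (12.5, -0.5) (footprint 26×18.5) is included at this height (perimeter 89.00 mm); the cylinder at (11, 3.5) is not intersected at this z (z outside [5, 13.5]); the cube at (-1.5, 6.5) is not intersected at this z (z outside [3, 15.5]); Combining (union): the regions partially overlap (shared area 63.00 mm²), so the edge portions inside another operand are dropped and the merged outline is re-measured after clipping — boundary = 132.00 mm. Overall, the cross-section is a single solid region. Total boundary length (outer) = 132.00 mm.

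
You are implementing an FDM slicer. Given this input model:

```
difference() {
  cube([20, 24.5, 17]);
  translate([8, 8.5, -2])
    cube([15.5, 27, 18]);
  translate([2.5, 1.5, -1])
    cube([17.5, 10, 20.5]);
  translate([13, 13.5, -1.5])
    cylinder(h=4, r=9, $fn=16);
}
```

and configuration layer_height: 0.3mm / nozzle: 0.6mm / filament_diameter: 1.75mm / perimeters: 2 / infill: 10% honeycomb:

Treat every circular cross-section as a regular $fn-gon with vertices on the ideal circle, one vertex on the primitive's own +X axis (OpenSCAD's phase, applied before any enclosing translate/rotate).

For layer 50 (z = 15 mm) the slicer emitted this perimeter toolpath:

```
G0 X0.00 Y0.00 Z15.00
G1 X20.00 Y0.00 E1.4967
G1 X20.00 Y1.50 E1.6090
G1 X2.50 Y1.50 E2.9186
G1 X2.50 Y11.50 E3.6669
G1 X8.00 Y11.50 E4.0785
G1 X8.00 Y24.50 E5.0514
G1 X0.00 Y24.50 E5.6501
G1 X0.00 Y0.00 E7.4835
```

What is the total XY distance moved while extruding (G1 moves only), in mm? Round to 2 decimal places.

100.00 mm

Sum the Euclidean lengths of each G1 segment: total = 100.00 mm.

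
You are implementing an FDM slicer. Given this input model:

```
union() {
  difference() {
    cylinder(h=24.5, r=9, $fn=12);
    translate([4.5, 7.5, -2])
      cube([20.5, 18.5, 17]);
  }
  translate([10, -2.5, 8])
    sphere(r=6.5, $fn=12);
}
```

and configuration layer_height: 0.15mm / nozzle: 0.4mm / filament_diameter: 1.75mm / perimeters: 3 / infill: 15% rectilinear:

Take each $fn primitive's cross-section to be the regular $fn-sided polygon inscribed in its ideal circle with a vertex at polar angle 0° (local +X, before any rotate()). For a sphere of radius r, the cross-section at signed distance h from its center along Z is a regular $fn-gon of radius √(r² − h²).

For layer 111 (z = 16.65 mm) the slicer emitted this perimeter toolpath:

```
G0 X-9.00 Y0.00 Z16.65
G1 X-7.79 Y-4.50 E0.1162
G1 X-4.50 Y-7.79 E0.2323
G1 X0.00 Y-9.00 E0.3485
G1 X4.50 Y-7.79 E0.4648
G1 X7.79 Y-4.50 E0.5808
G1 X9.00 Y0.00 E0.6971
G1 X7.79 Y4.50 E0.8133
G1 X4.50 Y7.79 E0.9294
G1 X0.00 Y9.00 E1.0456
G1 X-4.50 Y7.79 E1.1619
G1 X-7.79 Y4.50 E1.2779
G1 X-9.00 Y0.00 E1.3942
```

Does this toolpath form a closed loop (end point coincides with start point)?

Start point (G0): (-9.00, 0.00). End point (last G1): the path returns to the start — closed.

yes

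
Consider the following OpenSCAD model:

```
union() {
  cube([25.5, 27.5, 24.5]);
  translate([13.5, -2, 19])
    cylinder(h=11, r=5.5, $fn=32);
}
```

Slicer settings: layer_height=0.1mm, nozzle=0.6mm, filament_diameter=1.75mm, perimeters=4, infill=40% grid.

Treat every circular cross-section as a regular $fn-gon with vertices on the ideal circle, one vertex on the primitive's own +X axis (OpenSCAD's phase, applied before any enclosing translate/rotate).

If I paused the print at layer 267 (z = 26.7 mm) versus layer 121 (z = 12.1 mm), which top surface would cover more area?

Layer 267 (z = 26.7): the cube is absent (z outside [0, 24.5]); the r=5.5 cylinder at (13.5, -2) contributes a regular 32-gon of circumradius 5.5 (area = (32/2)·5.500²·sin(360°/32) = 94.42 mm²); Combining (union): only the r=5.5 cylinder at (13.5, -2) is present, so the union is just that shape — area = 94.42 mm². So its area = 94.42 mm². Layer 121 (z = 12.1): the cube (footprint 25.5×27.5) is included at this height (area 701.25 mm²); the cylinder at (13.5, -2) is absent (z outside [19, 30]); Taking the union: only the 25.5×27.5 cube is present, so the union is just that shape — area = 701.25 mm². So its area = 701.25 mm². Layer 121 is larger (701.25 vs 94.42 mm²).

layer 121 (z = 12.1 mm)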